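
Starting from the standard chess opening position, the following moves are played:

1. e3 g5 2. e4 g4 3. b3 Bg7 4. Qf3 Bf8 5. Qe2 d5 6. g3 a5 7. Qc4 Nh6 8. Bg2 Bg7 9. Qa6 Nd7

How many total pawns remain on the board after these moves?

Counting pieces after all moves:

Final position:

  a b c d e f g h
  ─────────────────
8│♜ · ♝ ♛ ♚ · · ♜│8
7│· ♟ ♟ ♞ ♟ ♟ ♝ ♟│7
6│♕ · · · · · · ♞│6
5│♟ · · ♟ · · · ·│5
4│· · · · ♙ · ♟ ·│4
3│· ♙ · · · · ♙ ·│3
2│♙ · ♙ ♙ · ♙ ♗ ♙│2
1│♖ ♘ ♗ · ♔ · ♘ ♖│1
  ─────────────────
  a b c d e f g h


16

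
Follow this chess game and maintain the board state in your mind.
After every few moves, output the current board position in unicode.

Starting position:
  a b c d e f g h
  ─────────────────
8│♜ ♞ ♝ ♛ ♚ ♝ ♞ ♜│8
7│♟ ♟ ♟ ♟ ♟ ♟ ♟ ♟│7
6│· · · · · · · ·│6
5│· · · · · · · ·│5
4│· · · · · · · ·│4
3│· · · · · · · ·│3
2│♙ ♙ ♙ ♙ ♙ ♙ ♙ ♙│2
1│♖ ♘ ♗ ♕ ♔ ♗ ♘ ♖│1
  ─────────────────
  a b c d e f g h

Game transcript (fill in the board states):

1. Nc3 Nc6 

  a b c d e f g h
  ─────────────────
8│♜ · ♝ ♛ ♚ ♝ ♞ ♜│8
7│♟ ♟ ♟ ♟ ♟ ♟ ♟ ♟│7
6│· · ♞ · · · · ·│6
5│· · · · · · · ·│5
4│· · · · · · · ·│4
3│· · ♘ · · · · ·│3
2│♙ ♙ ♙ ♙ ♙ ♙ ♙ ♙│2
1│♖ · ♗ ♕ ♔ ♗ ♘ ♖│1
  ─────────────────
  a b c d e f g h

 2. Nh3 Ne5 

  a b c d e f g h
  ─────────────────
8│♜ · ♝ ♛ ♚ ♝ ♞ ♜│8
7│♟ ♟ ♟ ♟ ♟ ♟ ♟ ♟│7
6│· · · · · · · ·│6
5│· · · · ♞ · · ·│5
4│· · · · · · · ·│4
3│· · ♘ · · · · ♘│3
2│♙ ♙ ♙ ♙ ♙ ♙ ♙ ♙│2
1│♖ · ♗ ♕ ♔ ♗ · ♖│1
  ─────────────────
  a b c d e f g h

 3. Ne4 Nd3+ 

  a b c d e f g h
  ─────────────────
8│♜ · ♝ ♛ ♚ ♝ ♞ ♜│8
7│♟ ♟ ♟ ♟ ♟ ♟ ♟ ♟│7
6│· · · · · · · ·│6
5│· · · · · · · ·│5
4│· · · · ♘ · · ·│4
3│· · · ♞ · · · ♘│3
2│♙ ♙ ♙ ♙ ♙ ♙ ♙ ♙│2
1│♖ · ♗ ♕ ♔ ♗ · ♖│1
  ─────────────────
  a b c d e f g h

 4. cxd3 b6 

  a b c d e f g h
  ─────────────────
8│♜ · ♝ ♛ ♚ ♝ ♞ ♜│8
7│♟ · ♟ ♟ ♟ ♟ ♟ ♟│7
6│· ♟ · · · · · ·│6
5│· · · · · · · ·│5
4│· · · · ♘ · · ·│4
3│· · · ♙ · · · ♘│3
2│♙ ♙ · ♙ ♙ ♙ ♙ ♙│2
1│♖ · ♗ ♕ ♔ ♗ · ♖│1
  ─────────────────
  a b c d e f g h

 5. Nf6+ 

  a b c d e f g h
  ─────────────────
8│♜ · ♝ ♛ ♚ ♝ ♞ ♜│8
7│♟ · ♟ ♟ ♟ ♟ ♟ ♟│7
6│· ♟ · · · ♘ · ·│6
5│· · · · · · · ·│5
4│· · · · · · · ·│4
3│· · · ♙ · · · ♘│3
2│♙ ♙ · ♙ ♙ ♙ ♙ ♙│2
1│♖ · ♗ ♕ ♔ ♗ · ♖│1
  ─────────────────
  a b c d e f g h


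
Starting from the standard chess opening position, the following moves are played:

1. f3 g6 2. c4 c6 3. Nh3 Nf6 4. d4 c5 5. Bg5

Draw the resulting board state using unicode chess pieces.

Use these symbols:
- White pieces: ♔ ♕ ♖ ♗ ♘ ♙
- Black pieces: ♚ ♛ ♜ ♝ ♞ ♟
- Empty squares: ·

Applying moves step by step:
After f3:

♜ ♞ ♝ ♛ ♚ ♝ ♞ ♜
♟ ♟ ♟ ♟ ♟ ♟ ♟ ♟
· · · · · · · ·
· · · · · · · ·
· · · · · · · ·
· · · · · ♙ · ·
♙ ♙ ♙ ♙ ♙ · ♙ ♙
♖ ♘ ♗ ♕ ♔ ♗ ♘ ♖


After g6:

♜ ♞ ♝ ♛ ♚ ♝ ♞ ♜
♟ ♟ ♟ ♟ ♟ ♟ · ♟
· · · · · · ♟ ·
· · · · · · · ·
· · · · · · · ·
· · · · · ♙ · ·
♙ ♙ ♙ ♙ ♙ · ♙ ♙
♖ ♘ ♗ ♕ ♔ ♗ ♘ ♖


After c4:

♜ ♞ ♝ ♛ ♚ ♝ ♞ ♜
♟ ♟ ♟ ♟ ♟ ♟ · ♟
· · · · · · ♟ ·
· · · · · · · ·
· · ♙ · · · · ·
· · · · · ♙ · ·
♙ ♙ · ♙ ♙ · ♙ ♙
♖ ♘ ♗ ♕ ♔ ♗ ♘ ♖


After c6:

♜ ♞ ♝ ♛ ♚ ♝ ♞ ♜
♟ ♟ · ♟ ♟ ♟ · ♟
· · ♟ · · · ♟ ·
· · · · · · · ·
· · ♙ · · · · ·
· · · · · ♙ · ·
♙ ♙ · ♙ ♙ · ♙ ♙
♖ ♘ ♗ ♕ ♔ ♗ ♘ ♖


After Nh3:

♜ ♞ ♝ ♛ ♚ ♝ ♞ ♜
♟ ♟ · ♟ ♟ ♟ · ♟
· · ♟ · · · ♟ ·
· · · · · · · ·
· · ♙ · · · · ·
· · · · · ♙ · ♘
♙ ♙ · ♙ ♙ · ♙ ♙
♖ ♘ ♗ ♕ ♔ ♗ · ♖


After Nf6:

♜ ♞ ♝ ♛ ♚ ♝ · ♜
♟ ♟ · ♟ ♟ ♟ · ♟
· · ♟ · · ♞ ♟ ·
· · · · · · · ·
· · ♙ · · · · ·
· · · · · ♙ · ♘
♙ ♙ · ♙ ♙ · ♙ ♙
♖ ♘ ♗ ♕ ♔ ♗ · ♖


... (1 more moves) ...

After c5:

♜ ♞ ♝ ♛ ♚ ♝ · ♜
♟ ♟ · ♟ ♟ ♟ · ♟
· · · · · ♞ ♟ ·
· · ♟ · · · · ·
· · ♙ ♙ · · · ·
· · · · · ♙ · ♘
♙ ♙ · · ♙ · ♙ ♙
♖ ♘ ♗ ♕ ♔ ♗ · ♖


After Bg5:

♜ ♞ ♝ ♛ ♚ ♝ · ♜
♟ ♟ · ♟ ♟ ♟ · ♟
· · · · · ♞ ♟ ·
· · ♟ · · · ♗ ·
· · ♙ ♙ · · · ·
· · · · · ♙ · ♘
♙ ♙ · · ♙ · ♙ ♙
♖ ♘ · ♕ ♔ ♗ · ♖



  a b c d e f g h
  ─────────────────
8│♜ ♞ ♝ ♛ ♚ ♝ · ♜│8
7│♟ ♟ · ♟ ♟ ♟ · ♟│7
6│· · · · · ♞ ♟ ·│6
5│· · ♟ · · · ♗ ·│5
4│· · ♙ ♙ · · · ·│4
3│· · · · · ♙ · ♘│3
2│♙ ♙ · · ♙ · ♙ ♙│2
1│♖ ♘ · ♕ ♔ ♗ · ♖│1
  ─────────────────
  a b c d e f g h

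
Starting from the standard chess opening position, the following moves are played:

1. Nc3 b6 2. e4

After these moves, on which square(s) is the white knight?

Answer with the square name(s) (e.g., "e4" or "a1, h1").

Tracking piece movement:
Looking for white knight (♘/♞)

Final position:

  a b c d e f g h
  ─────────────────
8│♜ ♞ ♝ ♛ ♚ ♝ ♞ ♜│8
7│♟ · ♟ ♟ ♟ ♟ ♟ ♟│7
6│· ♟ · · · · · ·│6
5│· · · · · · · ·│5
4│· · · · ♙ · · ·│4
3│· · ♘ · · · · ·│3
2│♙ ♙ ♙ ♙ · ♙ ♙ ♙│2
1│♖ · ♗ ♕ ♔ ♗ ♘ ♖│1
  ─────────────────
  a b c d e f g h


c3, g1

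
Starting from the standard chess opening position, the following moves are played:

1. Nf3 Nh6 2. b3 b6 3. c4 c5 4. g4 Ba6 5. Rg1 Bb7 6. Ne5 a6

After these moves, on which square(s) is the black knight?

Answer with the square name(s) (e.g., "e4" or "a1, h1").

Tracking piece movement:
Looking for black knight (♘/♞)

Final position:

  a b c d e f g h
  ─────────────────
8│♜ ♞ · ♛ ♚ ♝ · ♜│8
7│· ♝ · ♟ ♟ ♟ ♟ ♟│7
6│♟ ♟ · · · · · ♞│6
5│· · ♟ · ♘ · · ·│5
4│· · ♙ · · · ♙ ·│4
3│· ♙ · · · · · ·│3
2│♙ · · ♙ ♙ ♙ · ♙│2
1│♖ ♘ ♗ ♕ ♔ ♗ ♖ ·│1
  ─────────────────
  a b c d e f g h


b8, h6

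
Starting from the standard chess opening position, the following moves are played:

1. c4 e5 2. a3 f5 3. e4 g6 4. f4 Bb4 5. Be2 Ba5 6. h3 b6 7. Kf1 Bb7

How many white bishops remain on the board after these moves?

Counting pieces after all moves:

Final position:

  a b c d e f g h
  ─────────────────
8│♜ ♞ · ♛ ♚ · ♞ ♜│8
7│♟ ♝ ♟ ♟ · · · ♟│7
6│· ♟ · · · · ♟ ·│6
5│♝ · · · ♟ ♟ · ·│5
4│· · ♙ · ♙ ♙ · ·│4
3│♙ · · · · · · ♙│3
2│· ♙ · ♙ ♗ · ♙ ·│2
1│♖ ♘ ♗ ♕ · ♔ ♘ ♖│1
  ─────────────────
  a b c d e f g h


2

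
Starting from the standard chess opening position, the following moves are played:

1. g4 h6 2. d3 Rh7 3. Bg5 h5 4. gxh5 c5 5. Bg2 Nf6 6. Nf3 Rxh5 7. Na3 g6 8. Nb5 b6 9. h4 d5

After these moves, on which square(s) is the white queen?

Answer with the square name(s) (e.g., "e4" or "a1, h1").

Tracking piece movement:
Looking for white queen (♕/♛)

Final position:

  a b c d e f g h
  ─────────────────
8│♜ ♞ ♝ ♛ ♚ ♝ · ·│8
7│♟ · · · ♟ ♟ · ·│7
6│· ♟ · · · ♞ ♟ ·│6
5│· ♘ ♟ ♟ · · ♗ ♜│5
4│· · · · · · · ♙│4
3│· · · ♙ · ♘ · ·│3
2│♙ ♙ ♙ · ♙ ♙ ♗ ·│2
1│♖ · · ♕ ♔ · · ♖│1
  ─────────────────
  a b c d e f g h


d1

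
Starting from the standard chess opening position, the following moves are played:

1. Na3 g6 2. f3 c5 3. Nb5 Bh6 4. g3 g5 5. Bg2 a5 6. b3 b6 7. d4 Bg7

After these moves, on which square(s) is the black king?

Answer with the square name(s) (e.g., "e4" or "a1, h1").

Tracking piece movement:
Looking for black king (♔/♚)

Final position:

  a b c d e f g h
  ─────────────────
8│♜ ♞ ♝ ♛ ♚ · ♞ ♜│8
7│· · · ♟ ♟ ♟ ♝ ♟│7
6│· ♟ · · · · · ·│6
5│♟ ♘ ♟ · · · ♟ ·│5
4│· · · ♙ · · · ·│4
3│· ♙ · · · ♙ ♙ ·│3
2│♙ · ♙ · ♙ · ♗ ♙│2
1│♖ · ♗ ♕ ♔ · ♘ ♖│1
  ─────────────────
  a b c d e f g h


e8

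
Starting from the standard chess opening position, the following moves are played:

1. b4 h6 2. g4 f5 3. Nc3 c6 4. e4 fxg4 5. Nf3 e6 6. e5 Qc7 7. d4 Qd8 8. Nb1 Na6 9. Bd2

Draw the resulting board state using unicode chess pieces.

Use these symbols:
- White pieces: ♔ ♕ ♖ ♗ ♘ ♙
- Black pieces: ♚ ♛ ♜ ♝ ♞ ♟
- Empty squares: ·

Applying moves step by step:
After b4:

♜ ♞ ♝ ♛ ♚ ♝ ♞ ♜
♟ ♟ ♟ ♟ ♟ ♟ ♟ ♟
· · · · · · · ·
· · · · · · · ·
· ♙ · · · · · ·
· · · · · · · ·
♙ · ♙ ♙ ♙ ♙ ♙ ♙
♖ ♘ ♗ ♕ ♔ ♗ ♘ ♖


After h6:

♜ ♞ ♝ ♛ ♚ ♝ ♞ ♜
♟ ♟ ♟ ♟ ♟ ♟ ♟ ·
· · · · · · · ♟
· · · · · · · ·
· ♙ · · · · · ·
· · · · · · · ·
♙ · ♙ ♙ ♙ ♙ ♙ ♙
♖ ♘ ♗ ♕ ♔ ♗ ♘ ♖


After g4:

♜ ♞ ♝ ♛ ♚ ♝ ♞ ♜
♟ ♟ ♟ ♟ ♟ ♟ ♟ ·
· · · · · · · ♟
· · · · · · · ·
· ♙ · · · · ♙ ·
· · · · · · · ·
♙ · ♙ ♙ ♙ ♙ · ♙
♖ ♘ ♗ ♕ ♔ ♗ ♘ ♖


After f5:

♜ ♞ ♝ ♛ ♚ ♝ ♞ ♜
♟ ♟ ♟ ♟ ♟ · ♟ ·
· · · · · · · ♟
· · · · · ♟ · ·
· ♙ · · · · ♙ ·
· · · · · · · ·
♙ · ♙ ♙ ♙ ♙ · ♙
♖ ♘ ♗ ♕ ♔ ♗ ♘ ♖


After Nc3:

♜ ♞ ♝ ♛ ♚ ♝ ♞ ♜
♟ ♟ ♟ ♟ ♟ · ♟ ·
· · · · · · · ♟
· · · · · ♟ · ·
· ♙ · · · · ♙ ·
· · ♘ · · · · ·
♙ · ♙ ♙ ♙ ♙ · ♙
♖ · ♗ ♕ ♔ ♗ ♘ ♖


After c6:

♜ ♞ ♝ ♛ ♚ ♝ ♞ ♜
♟ ♟ · ♟ ♟ · ♟ ·
· · ♟ · · · · ♟
· · · · · ♟ · ·
· ♙ · · · · ♙ ·
· · ♘ · · · · ·
♙ · ♙ ♙ ♙ ♙ · ♙
♖ · ♗ ♕ ♔ ♗ ♘ ♖


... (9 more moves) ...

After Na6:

♜ · ♝ ♛ ♚ ♝ ♞ ♜
♟ ♟ · ♟ · · ♟ ·
♞ · ♟ · ♟ · · ♟
· · · · ♙ · · ·
· ♙ · ♙ · · ♟ ·
· · · · · ♘ · ·
♙ · ♙ · · ♙ · ♙
♖ ♘ ♗ ♕ ♔ ♗ · ♖


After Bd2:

♜ · ♝ ♛ ♚ ♝ ♞ ♜
♟ ♟ · ♟ · · ♟ ·
♞ · ♟ · ♟ · · ♟
· · · · ♙ · · ·
· ♙ · ♙ · · ♟ ·
· · · · · ♘ · ·
♙ · ♙ ♗ · ♙ · ♙
♖ ♘ · ♕ ♔ ♗ · ♖



  a b c d e f g h
  ─────────────────
8│♜ · ♝ ♛ ♚ ♝ ♞ ♜│8
7│♟ ♟ · ♟ · · ♟ ·│7
6│♞ · ♟ · ♟ · · ♟│6
5│· · · · ♙ · · ·│5
4│· ♙ · ♙ · · ♟ ·│4
3│· · · · · ♘ · ·│3
2│♙ · ♙ ♗ · ♙ · ♙│2
1│♖ ♘ · ♕ ♔ ♗ · ♖│1
  ─────────────────
  a b c d e f g h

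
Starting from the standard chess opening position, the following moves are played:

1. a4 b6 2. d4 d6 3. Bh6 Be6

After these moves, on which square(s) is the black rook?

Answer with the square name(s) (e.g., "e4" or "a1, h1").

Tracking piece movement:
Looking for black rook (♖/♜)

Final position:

  a b c d e f g h
  ─────────────────
8│♜ ♞ · ♛ ♚ ♝ ♞ ♜│8
7│♟ · ♟ · ♟ ♟ ♟ ♟│7
6│· ♟ · ♟ ♝ · · ♗│6
5│· · · · · · · ·│5
4│♙ · · ♙ · · · ·│4
3│· · · · · · · ·│3
2│· ♙ ♙ · ♙ ♙ ♙ ♙│2
1│♖ ♘ · ♕ ♔ ♗ ♘ ♖│1
  ─────────────────
  a b c d e f g h


a8, h8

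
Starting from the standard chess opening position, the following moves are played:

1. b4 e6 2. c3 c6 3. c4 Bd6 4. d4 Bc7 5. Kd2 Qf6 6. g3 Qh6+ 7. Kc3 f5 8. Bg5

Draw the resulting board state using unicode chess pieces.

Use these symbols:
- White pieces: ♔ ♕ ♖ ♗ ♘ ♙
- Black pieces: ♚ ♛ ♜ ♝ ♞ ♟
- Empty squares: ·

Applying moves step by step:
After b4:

♜ ♞ ♝ ♛ ♚ ♝ ♞ ♜
♟ ♟ ♟ ♟ ♟ ♟ ♟ ♟
· · · · · · · ·
· · · · · · · ·
· ♙ · · · · · ·
· · · · · · · ·
♙ · ♙ ♙ ♙ ♙ ♙ ♙
♖ ♘ ♗ ♕ ♔ ♗ ♘ ♖


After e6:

♜ ♞ ♝ ♛ ♚ ♝ ♞ ♜
♟ ♟ ♟ ♟ · ♟ ♟ ♟
· · · · ♟ · · ·
· · · · · · · ·
· ♙ · · · · · ·
· · · · · · · ·
♙ · ♙ ♙ ♙ ♙ ♙ ♙
♖ ♘ ♗ ♕ ♔ ♗ ♘ ♖


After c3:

♜ ♞ ♝ ♛ ♚ ♝ ♞ ♜
♟ ♟ ♟ ♟ · ♟ ♟ ♟
· · · · ♟ · · ·
· · · · · · · ·
· ♙ · · · · · ·
· · ♙ · · · · ·
♙ · · ♙ ♙ ♙ ♙ ♙
♖ ♘ ♗ ♕ ♔ ♗ ♘ ♖


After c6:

♜ ♞ ♝ ♛ ♚ ♝ ♞ ♜
♟ ♟ · ♟ · ♟ ♟ ♟
· · ♟ · ♟ · · ·
· · · · · · · ·
· ♙ · · · · · ·
· · ♙ · · · · ·
♙ · · ♙ ♙ ♙ ♙ ♙
♖ ♘ ♗ ♕ ♔ ♗ ♘ ♖


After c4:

♜ ♞ ♝ ♛ ♚ ♝ ♞ ♜
♟ ♟ · ♟ · ♟ ♟ ♟
· · ♟ · ♟ · · ·
· · · · · · · ·
· ♙ ♙ · · · · ·
· · · · · · · ·
♙ · · ♙ ♙ ♙ ♙ ♙
♖ ♘ ♗ ♕ ♔ ♗ ♘ ♖


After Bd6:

♜ ♞ ♝ ♛ ♚ · ♞ ♜
♟ ♟ · ♟ · ♟ ♟ ♟
· · ♟ ♝ ♟ · · ·
· · · · · · · ·
· ♙ ♙ · · · · ·
· · · · · · · ·
♙ · · ♙ ♙ ♙ ♙ ♙
♖ ♘ ♗ ♕ ♔ ♗ ♘ ♖


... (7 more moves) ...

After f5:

♜ ♞ ♝ · ♚ · ♞ ♜
♟ ♟ ♝ ♟ · · ♟ ♟
· · ♟ · ♟ · · ♛
· · · · · ♟ · ·
· ♙ ♙ ♙ · · · ·
· · ♔ · · · ♙ ·
♙ · · · ♙ ♙ · ♙
♖ ♘ ♗ ♕ · ♗ ♘ ♖


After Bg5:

♜ ♞ ♝ · ♚ · ♞ ♜
♟ ♟ ♝ ♟ · · ♟ ♟
· · ♟ · ♟ · · ♛
· · · · · ♟ ♗ ·
· ♙ ♙ ♙ · · · ·
· · ♔ · · · ♙ ·
♙ · · · ♙ ♙ · ♙
♖ ♘ · ♕ · ♗ ♘ ♖



  a b c d e f g h
  ─────────────────
8│♜ ♞ ♝ · ♚ · ♞ ♜│8
7│♟ ♟ ♝ ♟ · · ♟ ♟│7
6│· · ♟ · ♟ · · ♛│6
5│· · · · · ♟ ♗ ·│5
4│· ♙ ♙ ♙ · · · ·│4
3│· · ♔ · · · ♙ ·│3
2│♙ · · · ♙ ♙ · ♙│2
1│♖ ♘ · ♕ · ♗ ♘ ♖│1
  ─────────────────
  a b c d e f g h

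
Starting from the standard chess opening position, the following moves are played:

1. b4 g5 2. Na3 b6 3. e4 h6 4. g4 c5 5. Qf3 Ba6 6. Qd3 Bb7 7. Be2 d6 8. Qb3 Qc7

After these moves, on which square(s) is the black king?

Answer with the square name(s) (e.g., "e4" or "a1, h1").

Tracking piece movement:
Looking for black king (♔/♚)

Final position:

  a b c d e f g h
  ─────────────────
8│♜ ♞ · · ♚ ♝ ♞ ♜│8
7│♟ ♝ ♛ · ♟ ♟ · ·│7
6│· ♟ · ♟ · · · ♟│6
5│· · ♟ · · · ♟ ·│5
4│· ♙ · · ♙ · ♙ ·│4
3│♘ ♕ · · · · · ·│3
2│♙ · ♙ ♙ ♗ ♙ · ♙│2
1│♖ · ♗ · ♔ · ♘ ♖│1
  ─────────────────
  a b c d e f g h


e8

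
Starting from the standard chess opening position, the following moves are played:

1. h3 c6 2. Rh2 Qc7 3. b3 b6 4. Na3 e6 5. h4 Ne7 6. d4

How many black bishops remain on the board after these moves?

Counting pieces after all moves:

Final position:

  a b c d e f g h
  ─────────────────
8│♜ ♞ ♝ · ♚ ♝ · ♜│8
7│♟ · ♛ ♟ ♞ ♟ ♟ ♟│7
6│· ♟ ♟ · ♟ · · ·│6
5│· · · · · · · ·│5
4│· · · ♙ · · · ♙│4
3│♘ ♙ · · · · · ·│3
2│♙ · ♙ · ♙ ♙ ♙ ♖│2
1│♖ · ♗ ♕ ♔ ♗ ♘ ·│1
  ─────────────────
  a b c d e f g h


2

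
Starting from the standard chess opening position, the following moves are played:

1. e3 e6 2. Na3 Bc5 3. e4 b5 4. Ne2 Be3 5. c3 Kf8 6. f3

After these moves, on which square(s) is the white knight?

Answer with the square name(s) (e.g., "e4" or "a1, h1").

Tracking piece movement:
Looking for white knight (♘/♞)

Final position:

  a b c d e f g h
  ─────────────────
8│♜ ♞ ♝ ♛ · ♚ ♞ ♜│8
7│♟ · ♟ ♟ · ♟ ♟ ♟│7
6│· · · · ♟ · · ·│6
5│· ♟ · · · · · ·│5
4│· · · · ♙ · · ·│4
3│♘ · ♙ · ♝ ♙ · ·│3
2│♙ ♙ · ♙ ♘ · ♙ ♙│2
1│♖ · ♗ ♕ ♔ ♗ · ♖│1
  ─────────────────
  a b c d e f g h


a3, e2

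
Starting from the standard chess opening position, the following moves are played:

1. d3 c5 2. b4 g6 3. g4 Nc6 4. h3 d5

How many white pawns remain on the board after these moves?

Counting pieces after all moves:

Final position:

  a b c d e f g h
  ─────────────────
8│♜ · ♝ ♛ ♚ ♝ ♞ ♜│8
7│♟ ♟ · · ♟ ♟ · ♟│7
6│· · ♞ · · · ♟ ·│6
5│· · ♟ ♟ · · · ·│5
4│· ♙ · · · · ♙ ·│4
3│· · · ♙ · · · ♙│3
2│♙ · ♙ · ♙ ♙ · ·│2
1│♖ ♘ ♗ ♕ ♔ ♗ ♘ ♖│1
  ─────────────────
  a b c d e f g h


8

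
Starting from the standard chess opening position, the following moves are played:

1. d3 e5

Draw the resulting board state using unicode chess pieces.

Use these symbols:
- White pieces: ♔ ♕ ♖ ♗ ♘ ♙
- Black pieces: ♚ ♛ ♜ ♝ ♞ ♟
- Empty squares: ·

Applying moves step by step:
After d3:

♜ ♞ ♝ ♛ ♚ ♝ ♞ ♜
♟ ♟ ♟ ♟ ♟ ♟ ♟ ♟
· · · · · · · ·
· · · · · · · ·
· · · · · · · ·
· · · ♙ · · · ·
♙ ♙ ♙ · ♙ ♙ ♙ ♙
♖ ♘ ♗ ♕ ♔ ♗ ♘ ♖


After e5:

♜ ♞ ♝ ♛ ♚ ♝ ♞ ♜
♟ ♟ ♟ ♟ · ♟ ♟ ♟
· · · · · · · ·
· · · · ♟ · · ·
· · · · · · · ·
· · · ♙ · · · ·
♙ ♙ ♙ · ♙ ♙ ♙ ♙
♖ ♘ ♗ ♕ ♔ ♗ ♘ ♖



  a b c d e f g h
  ─────────────────
8│♜ ♞ ♝ ♛ ♚ ♝ ♞ ♜│8
7│♟ ♟ ♟ ♟ · ♟ ♟ ♟│7
6│· · · · · · · ·│6
5│· · · · ♟ · · ·│5
4│· · · · · · · ·│4
3│· · · ♙ · · · ·│3
2│♙ ♙ ♙ · ♙ ♙ ♙ ♙│2
1│♖ ♘ ♗ ♕ ♔ ♗ ♘ ♖│1
  ─────────────────
  a b c d e f g h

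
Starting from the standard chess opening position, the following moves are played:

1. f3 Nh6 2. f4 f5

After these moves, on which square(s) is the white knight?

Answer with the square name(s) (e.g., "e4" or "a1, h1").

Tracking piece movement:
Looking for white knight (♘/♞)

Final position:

  a b c d e f g h
  ─────────────────
8│♜ ♞ ♝ ♛ ♚ ♝ · ♜│8
7│♟ ♟ ♟ ♟ ♟ · ♟ ♟│7
6│· · · · · · · ♞│6
5│· · · · · ♟ · ·│5
4│· · · · · ♙ · ·│4
3│· · · · · · · ·│3
2│♙ ♙ ♙ ♙ ♙ · ♙ ♙│2
1│♖ ♘ ♗ ♕ ♔ ♗ ♘ ♖│1
  ─────────────────
  a b c d e f g h


b1, g1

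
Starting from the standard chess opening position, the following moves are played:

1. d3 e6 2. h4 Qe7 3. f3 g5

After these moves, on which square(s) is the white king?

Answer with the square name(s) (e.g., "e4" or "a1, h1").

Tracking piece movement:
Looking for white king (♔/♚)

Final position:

  a b c d e f g h
  ─────────────────
8│♜ ♞ ♝ · ♚ ♝ ♞ ♜│8
7│♟ ♟ ♟ ♟ ♛ ♟ · ♟│7
6│· · · · ♟ · · ·│6
5│· · · · · · ♟ ·│5
4│· · · · · · · ♙│4
3│· · · ♙ · ♙ · ·│3
2│♙ ♙ ♙ · ♙ · ♙ ·│2
1│♖ ♘ ♗ ♕ ♔ ♗ ♘ ♖│1
  ─────────────────
  a b c d e f g h


e1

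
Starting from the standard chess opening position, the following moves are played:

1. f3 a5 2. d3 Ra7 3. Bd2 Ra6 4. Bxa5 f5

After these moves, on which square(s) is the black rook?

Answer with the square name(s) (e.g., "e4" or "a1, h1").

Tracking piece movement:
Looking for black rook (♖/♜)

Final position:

  a b c d e f g h
  ─────────────────
8│· ♞ ♝ ♛ ♚ ♝ ♞ ♜│8
7│· ♟ ♟ ♟ ♟ · ♟ ♟│7
6│♜ · · · · · · ·│6
5│♗ · · · · ♟ · ·│5
4│· · · · · · · ·│4
3│· · · ♙ · ♙ · ·│3
2│♙ ♙ ♙ · ♙ · ♙ ♙│2
1│♖ ♘ · ♕ ♔ ♗ ♘ ♖│1
  ─────────────────
  a b c d e f g h


a6, h8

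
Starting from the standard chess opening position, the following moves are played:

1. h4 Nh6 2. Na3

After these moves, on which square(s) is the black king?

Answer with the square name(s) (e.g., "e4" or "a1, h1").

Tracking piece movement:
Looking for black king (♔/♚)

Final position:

  a b c d e f g h
  ─────────────────
8│♜ ♞ ♝ ♛ ♚ ♝ · ♜│8
7│♟ ♟ ♟ ♟ ♟ ♟ ♟ ♟│7
6│· · · · · · · ♞│6
5│· · · · · · · ·│5
4│· · · · · · · ♙│4
3│♘ · · · · · · ·│3
2│♙ ♙ ♙ ♙ ♙ ♙ ♙ ·│2
1│♖ · ♗ ♕ ♔ ♗ ♘ ♖│1
  ─────────────────
  a b c d e f g h


e8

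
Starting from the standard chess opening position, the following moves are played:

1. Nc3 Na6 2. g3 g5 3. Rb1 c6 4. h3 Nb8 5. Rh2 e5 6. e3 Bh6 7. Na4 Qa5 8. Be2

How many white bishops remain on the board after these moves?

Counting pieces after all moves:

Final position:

  a b c d e f g h
  ─────────────────
8│♜ ♞ ♝ · ♚ · ♞ ♜│8
7│♟ ♟ · ♟ · ♟ · ♟│7
6│· · ♟ · · · · ♝│6
5│♛ · · · ♟ · ♟ ·│5
4│♘ · · · · · · ·│4
3│· · · · ♙ · ♙ ♙│3
2│♙ ♙ ♙ ♙ ♗ ♙ · ♖│2
1│· ♖ ♗ ♕ ♔ · ♘ ·│1
  ─────────────────
  a b c d e f g h


2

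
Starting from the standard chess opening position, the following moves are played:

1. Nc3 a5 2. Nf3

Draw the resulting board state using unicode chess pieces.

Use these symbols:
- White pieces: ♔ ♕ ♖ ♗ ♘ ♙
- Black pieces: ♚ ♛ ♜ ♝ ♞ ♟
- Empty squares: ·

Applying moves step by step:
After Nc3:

♜ ♞ ♝ ♛ ♚ ♝ ♞ ♜
♟ ♟ ♟ ♟ ♟ ♟ ♟ ♟
· · · · · · · ·
· · · · · · · ·
· · · · · · · ·
· · ♘ · · · · ·
♙ ♙ ♙ ♙ ♙ ♙ ♙ ♙
♖ · ♗ ♕ ♔ ♗ ♘ ♖


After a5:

♜ ♞ ♝ ♛ ♚ ♝ ♞ ♜
· ♟ ♟ ♟ ♟ ♟ ♟ ♟
· · · · · · · ·
♟ · · · · · · ·
· · · · · · · ·
· · ♘ · · · · ·
♙ ♙ ♙ ♙ ♙ ♙ ♙ ♙
♖ · ♗ ♕ ♔ ♗ ♘ ♖


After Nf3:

♜ ♞ ♝ ♛ ♚ ♝ ♞ ♜
· ♟ ♟ ♟ ♟ ♟ ♟ ♟
· · · · · · · ·
♟ · · · · · · ·
· · · · · · · ·
· · ♘ · · ♘ · ·
♙ ♙ ♙ ♙ ♙ ♙ ♙ ♙
♖ · ♗ ♕ ♔ ♗ · ♖



  a b c d e f g h
  ─────────────────
8│♜ ♞ ♝ ♛ ♚ ♝ ♞ ♜│8
7│· ♟ ♟ ♟ ♟ ♟ ♟ ♟│7
6│· · · · · · · ·│6
5│♟ · · · · · · ·│5
4│· · · · · · · ·│4
3│· · ♘ · · ♘ · ·│3
2│♙ ♙ ♙ ♙ ♙ ♙ ♙ ♙│2
1│♖ · ♗ ♕ ♔ ♗ · ♖│1
  ─────────────────
  a b c d e f g h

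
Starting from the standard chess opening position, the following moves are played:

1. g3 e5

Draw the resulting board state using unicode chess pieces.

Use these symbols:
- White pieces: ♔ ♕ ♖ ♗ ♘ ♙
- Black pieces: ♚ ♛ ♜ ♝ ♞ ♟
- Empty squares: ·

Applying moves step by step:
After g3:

♜ ♞ ♝ ♛ ♚ ♝ ♞ ♜
♟ ♟ ♟ ♟ ♟ ♟ ♟ ♟
· · · · · · · ·
· · · · · · · ·
· · · · · · · ·
· · · · · · ♙ ·
♙ ♙ ♙ ♙ ♙ ♙ · ♙
♖ ♘ ♗ ♕ ♔ ♗ ♘ ♖


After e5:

♜ ♞ ♝ ♛ ♚ ♝ ♞ ♜
♟ ♟ ♟ ♟ · ♟ ♟ ♟
· · · · · · · ·
· · · · ♟ · · ·
· · · · · · · ·
· · · · · · ♙ ·
♙ ♙ ♙ ♙ ♙ ♙ · ♙
♖ ♘ ♗ ♕ ♔ ♗ ♘ ♖



  a b c d e f g h
  ─────────────────
8│♜ ♞ ♝ ♛ ♚ ♝ ♞ ♜│8
7│♟ ♟ ♟ ♟ · ♟ ♟ ♟│7
6│· · · · · · · ·│6
5│· · · · ♟ · · ·│5
4│· · · · · · · ·│4
3│· · · · · · ♙ ·│3
2│♙ ♙ ♙ ♙ ♙ ♙ · ♙│2
1│♖ ♘ ♗ ♕ ♔ ♗ ♘ ♖│1
  ─────────────────
  a b c d e f g h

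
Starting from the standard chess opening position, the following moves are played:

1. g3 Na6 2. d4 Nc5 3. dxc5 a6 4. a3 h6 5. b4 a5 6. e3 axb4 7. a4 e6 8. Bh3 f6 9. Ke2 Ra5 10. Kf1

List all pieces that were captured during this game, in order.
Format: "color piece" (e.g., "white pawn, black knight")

Tracking captures:
  dxc5: captured black knight
  axb4: captured white pawn

black knight, white pawn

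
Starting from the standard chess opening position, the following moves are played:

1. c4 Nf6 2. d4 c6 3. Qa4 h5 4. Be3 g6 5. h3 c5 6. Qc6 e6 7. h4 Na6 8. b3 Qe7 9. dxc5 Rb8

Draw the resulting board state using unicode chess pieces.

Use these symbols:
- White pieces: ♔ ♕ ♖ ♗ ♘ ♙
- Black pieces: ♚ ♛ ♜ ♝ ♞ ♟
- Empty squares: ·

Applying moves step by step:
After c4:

♜ ♞ ♝ ♛ ♚ ♝ ♞ ♜
♟ ♟ ♟ ♟ ♟ ♟ ♟ ♟
· · · · · · · ·
· · · · · · · ·
· · ♙ · · · · ·
· · · · · · · ·
♙ ♙ · ♙ ♙ ♙ ♙ ♙
♖ ♘ ♗ ♕ ♔ ♗ ♘ ♖


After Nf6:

♜ ♞ ♝ ♛ ♚ ♝ · ♜
♟ ♟ ♟ ♟ ♟ ♟ ♟ ♟
· · · · · ♞ · ·
· · · · · · · ·
· · ♙ · · · · ·
· · · · · · · ·
♙ ♙ · ♙ ♙ ♙ ♙ ♙
♖ ♘ ♗ ♕ ♔ ♗ ♘ ♖


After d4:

♜ ♞ ♝ ♛ ♚ ♝ · ♜
♟ ♟ ♟ ♟ ♟ ♟ ♟ ♟
· · · · · ♞ · ·
· · · · · · · ·
· · ♙ ♙ · · · ·
· · · · · · · ·
♙ ♙ · · ♙ ♙ ♙ ♙
♖ ♘ ♗ ♕ ♔ ♗ ♘ ♖


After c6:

♜ ♞ ♝ ♛ ♚ ♝ · ♜
♟ ♟ · ♟ ♟ ♟ ♟ ♟
· · ♟ · · ♞ · ·
· · · · · · · ·
· · ♙ ♙ · · · ·
· · · · · · · ·
♙ ♙ · · ♙ ♙ ♙ ♙
♖ ♘ ♗ ♕ ♔ ♗ ♘ ♖


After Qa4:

♜ ♞ ♝ ♛ ♚ ♝ · ♜
♟ ♟ · ♟ ♟ ♟ ♟ ♟
· · ♟ · · ♞ · ·
· · · · · · · ·
♕ · ♙ ♙ · · · ·
· · · · · · · ·
♙ ♙ · · ♙ ♙ ♙ ♙
♖ ♘ ♗ · ♔ ♗ ♘ ♖


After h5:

♜ ♞ ♝ ♛ ♚ ♝ · ♜
♟ ♟ · ♟ ♟ ♟ ♟ ·
· · ♟ · · ♞ · ·
· · · · · · · ♟
♕ · ♙ ♙ · · · ·
· · · · · · · ·
♙ ♙ · · ♙ ♙ ♙ ♙
♖ ♘ ♗ · ♔ ♗ ♘ ♖


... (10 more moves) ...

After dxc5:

♜ · ♝ · ♚ ♝ · ♜
♟ ♟ · ♟ ♛ ♟ · ·
♞ · ♕ · ♟ ♞ ♟ ·
· · ♙ · · · · ♟
· · ♙ · · · · ♙
· ♙ · · ♗ · · ·
♙ · · · ♙ ♙ ♙ ·
♖ ♘ · · ♔ ♗ ♘ ♖


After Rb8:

· ♜ ♝ · ♚ ♝ · ♜
♟ ♟ · ♟ ♛ ♟ · ·
♞ · ♕ · ♟ ♞ ♟ ·
· · ♙ · · · · ♟
· · ♙ · · · · ♙
· ♙ · · ♗ · · ·
♙ · · · ♙ ♙ ♙ ·
♖ ♘ · · ♔ ♗ ♘ ♖



  a b c d e f g h
  ─────────────────
8│· ♜ ♝ · ♚ ♝ · ♜│8
7│♟ ♟ · ♟ ♛ ♟ · ·│7
6│♞ · ♕ · ♟ ♞ ♟ ·│6
5│· · ♙ · · · · ♟│5
4│· · ♙ · · · · ♙│4
3│· ♙ · · ♗ · · ·│3
2│♙ · · · ♙ ♙ ♙ ·│2
1│♖ ♘ · · ♔ ♗ ♘ ♖│1
  ─────────────────
  a b c d e f g h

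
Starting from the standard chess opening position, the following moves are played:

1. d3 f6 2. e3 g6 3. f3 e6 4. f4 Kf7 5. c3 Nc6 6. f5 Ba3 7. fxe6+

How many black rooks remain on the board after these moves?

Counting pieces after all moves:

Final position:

  a b c d e f g h
  ─────────────────
8│♜ · ♝ ♛ · · ♞ ♜│8
7│♟ ♟ ♟ ♟ · ♚ · ♟│7
6│· · ♞ · ♙ ♟ ♟ ·│6
5│· · · · · · · ·│5
4│· · · · · · · ·│4
3│♝ · ♙ ♙ ♙ · · ·│3
2│♙ ♙ · · · · ♙ ♙│2
1│♖ ♘ ♗ ♕ ♔ ♗ ♘ ♖│1
  ─────────────────
  a b c d e f g h


2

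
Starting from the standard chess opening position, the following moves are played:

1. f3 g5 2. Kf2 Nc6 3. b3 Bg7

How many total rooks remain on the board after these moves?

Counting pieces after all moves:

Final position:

  a b c d e f g h
  ─────────────────
8│♜ · ♝ ♛ ♚ · ♞ ♜│8
7│♟ ♟ ♟ ♟ ♟ ♟ ♝ ♟│7
6│· · ♞ · · · · ·│6
5│· · · · · · ♟ ·│5
4│· · · · · · · ·│4
3│· ♙ · · · ♙ · ·│3
2│♙ · ♙ ♙ ♙ ♔ ♙ ♙│2
1│♖ ♘ ♗ ♕ · ♗ ♘ ♖│1
  ─────────────────
  a b c d e f g h


4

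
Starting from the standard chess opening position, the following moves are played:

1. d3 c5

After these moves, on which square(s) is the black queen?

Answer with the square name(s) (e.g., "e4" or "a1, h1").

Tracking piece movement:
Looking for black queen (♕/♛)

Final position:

  a b c d e f g h
  ─────────────────
8│♜ ♞ ♝ ♛ ♚ ♝ ♞ ♜│8
7│♟ ♟ · ♟ ♟ ♟ ♟ ♟│7
6│· · · · · · · ·│6
5│· · ♟ · · · · ·│5
4│· · · · · · · ·│4
3│· · · ♙ · · · ·│3
2│♙ ♙ ♙ · ♙ ♙ ♙ ♙│2
1│♖ ♘ ♗ ♕ ♔ ♗ ♘ ♖│1
  ─────────────────
  a b c d e f g h


d8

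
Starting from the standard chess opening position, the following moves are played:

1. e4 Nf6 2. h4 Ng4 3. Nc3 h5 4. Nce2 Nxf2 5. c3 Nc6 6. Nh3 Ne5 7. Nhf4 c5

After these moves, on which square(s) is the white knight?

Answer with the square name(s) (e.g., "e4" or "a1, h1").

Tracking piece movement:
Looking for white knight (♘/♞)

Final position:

  a b c d e f g h
  ─────────────────
8│♜ · ♝ ♛ ♚ ♝ · ♜│8
7│♟ ♟ · ♟ ♟ ♟ ♟ ·│7
6│· · · · · · · ·│6
5│· · ♟ · ♞ · · ♟│5
4│· · · · ♙ ♘ · ♙│4
3│· · ♙ · · · · ·│3
2│♙ ♙ · ♙ ♘ ♞ ♙ ·│2
1│♖ · ♗ ♕ ♔ ♗ · ♖│1
  ─────────────────
  a b c d e f g h


e2, f4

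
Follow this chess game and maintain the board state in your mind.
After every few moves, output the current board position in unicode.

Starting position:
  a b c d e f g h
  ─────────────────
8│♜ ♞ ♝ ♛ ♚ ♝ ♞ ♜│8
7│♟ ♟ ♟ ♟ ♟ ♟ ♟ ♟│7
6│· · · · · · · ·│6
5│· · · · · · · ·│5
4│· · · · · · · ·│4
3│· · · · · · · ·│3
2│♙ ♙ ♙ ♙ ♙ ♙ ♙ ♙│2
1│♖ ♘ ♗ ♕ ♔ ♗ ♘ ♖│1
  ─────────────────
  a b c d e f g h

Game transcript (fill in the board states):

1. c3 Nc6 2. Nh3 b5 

  a b c d e f g h
  ─────────────────
8│♜ · ♝ ♛ ♚ ♝ ♞ ♜│8
7│♟ · ♟ ♟ ♟ ♟ ♟ ♟│7
6│· · ♞ · · · · ·│6
5│· ♟ · · · · · ·│5
4│· · · · · · · ·│4
3│· · ♙ · · · · ♘│3
2│♙ ♙ · ♙ ♙ ♙ ♙ ♙│2
1│♖ ♘ ♗ ♕ ♔ ♗ · ♖│1
  ─────────────────
  a b c d e f g h

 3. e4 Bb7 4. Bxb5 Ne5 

  a b c d e f g h
  ─────────────────
8│♜ · · ♛ ♚ ♝ ♞ ♜│8
7│♟ ♝ ♟ ♟ ♟ ♟ ♟ ♟│7
6│· · · · · · · ·│6
5│· ♗ · · ♞ · · ·│5
4│· · · · ♙ · · ·│4
3│· · ♙ · · · · ♘│3
2│♙ ♙ · ♙ · ♙ ♙ ♙│2
1│♖ ♘ ♗ ♕ ♔ · · ♖│1
  ─────────────────
  a b c d e f g h

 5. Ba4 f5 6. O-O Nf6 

  a b c d e f g h
  ─────────────────
8│♜ · · ♛ ♚ ♝ · ♜│8
7│♟ ♝ ♟ ♟ ♟ · ♟ ♟│7
6│· · · · · ♞ · ·│6
5│· · · · ♞ ♟ · ·│5
4│♗ · · · ♙ · · ·│4
3│· · ♙ · · · · ♘│3
2│♙ ♙ · ♙ · ♙ ♙ ♙│2
1│♖ ♘ ♗ ♕ · ♖ ♔ ·│1
  ─────────────────
  a b c d e f g h

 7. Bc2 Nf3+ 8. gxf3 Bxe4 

  a b c d e f g h
  ─────────────────
8│♜ · · ♛ ♚ ♝ · ♜│8
7│♟ · ♟ ♟ ♟ · ♟ ♟│7
6│· · · · · ♞ · ·│6
5│· · · · · ♟ · ·│5
4│· · · · ♝ · · ·│4
3│· · ♙ · · ♙ · ♘│3
2│♙ ♙ ♗ ♙ · ♙ · ♙│2
1│♖ ♘ ♗ ♕ · ♖ ♔ ·│1
  ─────────────────
  a b c d e f g h

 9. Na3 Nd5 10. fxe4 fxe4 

  a b c d e f g h
  ─────────────────
8│♜ · · ♛ ♚ ♝ · ♜│8
7│♟ · ♟ ♟ ♟ · ♟ ♟│7
6│· · · · · · · ·│6
5│· · · ♞ · · · ·│5
4│· · · · ♟ · · ·│4
3│♘ · ♙ · · · · ♘│3
2│♙ ♙ ♗ ♙ · ♙ · ♙│2
1│♖ · ♗ ♕ · ♖ ♔ ·│1
  ─────────────────
  a b c d e f g h



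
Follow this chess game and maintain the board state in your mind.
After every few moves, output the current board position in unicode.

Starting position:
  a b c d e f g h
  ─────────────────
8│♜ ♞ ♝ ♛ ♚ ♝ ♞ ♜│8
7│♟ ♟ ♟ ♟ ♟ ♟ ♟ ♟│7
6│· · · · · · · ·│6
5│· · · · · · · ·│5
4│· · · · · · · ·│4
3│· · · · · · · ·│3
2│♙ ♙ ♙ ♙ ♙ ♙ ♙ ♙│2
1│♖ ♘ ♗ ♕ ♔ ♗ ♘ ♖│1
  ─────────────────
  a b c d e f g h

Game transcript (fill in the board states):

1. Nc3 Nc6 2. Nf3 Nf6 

  a b c d e f g h
  ─────────────────
8│♜ · ♝ ♛ ♚ ♝ · ♜│8
7│♟ ♟ ♟ ♟ ♟ ♟ ♟ ♟│7
6│· · ♞ · · ♞ · ·│6
5│· · · · · · · ·│5
4│· · · · · · · ·│4
3│· · ♘ · · ♘ · ·│3
2│♙ ♙ ♙ ♙ ♙ ♙ ♙ ♙│2
1│♖ · ♗ ♕ ♔ ♗ · ♖│1
  ─────────────────
  a b c d e f g h

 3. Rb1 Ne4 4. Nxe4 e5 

  a b c d e f g h
  ─────────────────
8│♜ · ♝ ♛ ♚ ♝ · ♜│8
7│♟ ♟ ♟ ♟ · ♟ ♟ ♟│7
6│· · ♞ · · · · ·│6
5│· · · · ♟ · · ·│5
4│· · · · ♘ · · ·│4
3│· · · · · ♘ · ·│3
2│♙ ♙ ♙ ♙ ♙ ♙ ♙ ♙│2
1│· ♖ ♗ ♕ ♔ ♗ · ♖│1
  ─────────────────
  a b c d e f g h

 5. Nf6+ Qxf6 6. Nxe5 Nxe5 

  a b c d e f g h
  ─────────────────
8│♜ · ♝ · ♚ ♝ · ♜│8
7│♟ ♟ ♟ ♟ · ♟ ♟ ♟│7
6│· · · · · ♛ · ·│6
5│· · · · ♞ · · ·│5
4│· · · · · · · ·│4
3│· · · · · · · ·│3
2│♙ ♙ ♙ ♙ ♙ ♙ ♙ ♙│2
1│· ♖ ♗ ♕ ♔ ♗ · ♖│1
  ─────────────────
  a b c d e f g h

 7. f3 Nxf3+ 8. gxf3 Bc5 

  a b c d e f g h
  ─────────────────
8│♜ · ♝ · ♚ · · ♜│8
7│♟ ♟ ♟ ♟ · ♟ ♟ ♟│7
6│· · · · · ♛ · ·│6
5│· · ♝ · · · · ·│5
4│· · · · · · · ·│4
3│· · · · · ♙ · ·│3
2│♙ ♙ ♙ ♙ ♙ · · ♙│2
1│· ♖ ♗ ♕ ♔ ♗ · ♖│1
  ─────────────────
  a b c d e f g h

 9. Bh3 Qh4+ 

  a b c d e f g h
  ─────────────────
8│♜ · ♝ · ♚ · · ♜│8
7│♟ ♟ ♟ ♟ · ♟ ♟ ♟│7
6│· · · · · · · ·│6
5│· · ♝ · · · · ·│5
4│· · · · · · · ♛│4
3│· · · · · ♙ · ♗│3
2│♙ ♙ ♙ ♙ ♙ · · ♙│2
1│· ♖ ♗ ♕ ♔ · · ♖│1
  ─────────────────
  a b c d e f g h


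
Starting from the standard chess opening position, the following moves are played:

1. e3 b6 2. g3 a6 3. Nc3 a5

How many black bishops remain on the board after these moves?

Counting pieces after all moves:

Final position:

  a b c d e f g h
  ─────────────────
8│♜ ♞ ♝ ♛ ♚ ♝ ♞ ♜│8
7│· · ♟ ♟ ♟ ♟ ♟ ♟│7
6│· ♟ · · · · · ·│6
5│♟ · · · · · · ·│5
4│· · · · · · · ·│4
3│· · ♘ · ♙ · ♙ ·│3
2│♙ ♙ ♙ ♙ · ♙ · ♙│2
1│♖ · ♗ ♕ ♔ ♗ ♘ ♖│1
  ─────────────────
  a b c d e f g h


2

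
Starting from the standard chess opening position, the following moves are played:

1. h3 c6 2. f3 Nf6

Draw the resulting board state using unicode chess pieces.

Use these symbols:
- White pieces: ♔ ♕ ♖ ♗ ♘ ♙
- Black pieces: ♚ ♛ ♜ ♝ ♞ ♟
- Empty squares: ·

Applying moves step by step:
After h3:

♜ ♞ ♝ ♛ ♚ ♝ ♞ ♜
♟ ♟ ♟ ♟ ♟ ♟ ♟ ♟
· · · · · · · ·
· · · · · · · ·
· · · · · · · ·
· · · · · · · ♙
♙ ♙ ♙ ♙ ♙ ♙ ♙ ·
♖ ♘ ♗ ♕ ♔ ♗ ♘ ♖


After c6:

♜ ♞ ♝ ♛ ♚ ♝ ♞ ♜
♟ ♟ · ♟ ♟ ♟ ♟ ♟
· · ♟ · · · · ·
· · · · · · · ·
· · · · · · · ·
· · · · · · · ♙
♙ ♙ ♙ ♙ ♙ ♙ ♙ ·
♖ ♘ ♗ ♕ ♔ ♗ ♘ ♖


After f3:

♜ ♞ ♝ ♛ ♚ ♝ ♞ ♜
♟ ♟ · ♟ ♟ ♟ ♟ ♟
· · ♟ · · · · ·
· · · · · · · ·
· · · · · · · ·
· · · · · ♙ · ♙
♙ ♙ ♙ ♙ ♙ · ♙ ·
♖ ♘ ♗ ♕ ♔ ♗ ♘ ♖


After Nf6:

♜ ♞ ♝ ♛ ♚ ♝ · ♜
♟ ♟ · ♟ ♟ ♟ ♟ ♟
· · ♟ · · ♞ · ·
· · · · · · · ·
· · · · · · · ·
· · · · · ♙ · ♙
♙ ♙ ♙ ♙ ♙ · ♙ ·
♖ ♘ ♗ ♕ ♔ ♗ ♘ ♖



  a b c d e f g h
  ─────────────────
8│♜ ♞ ♝ ♛ ♚ ♝ · ♜│8
7│♟ ♟ · ♟ ♟ ♟ ♟ ♟│7
6│· · ♟ · · ♞ · ·│6
5│· · · · · · · ·│5
4│· · · · · · · ·│4
3│· · · · · ♙ · ♙│3
2│♙ ♙ ♙ ♙ ♙ · ♙ ·│2
1│♖ ♘ ♗ ♕ ♔ ♗ ♘ ♖│1
  ─────────────────
  a b c d e f g h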